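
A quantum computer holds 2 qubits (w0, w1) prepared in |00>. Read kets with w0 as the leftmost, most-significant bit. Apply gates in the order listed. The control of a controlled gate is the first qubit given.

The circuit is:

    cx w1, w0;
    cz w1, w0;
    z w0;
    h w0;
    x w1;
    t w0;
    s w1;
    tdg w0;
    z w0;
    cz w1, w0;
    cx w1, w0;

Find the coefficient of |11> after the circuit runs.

The amplitude on |11> is sqrt(2)*I/2.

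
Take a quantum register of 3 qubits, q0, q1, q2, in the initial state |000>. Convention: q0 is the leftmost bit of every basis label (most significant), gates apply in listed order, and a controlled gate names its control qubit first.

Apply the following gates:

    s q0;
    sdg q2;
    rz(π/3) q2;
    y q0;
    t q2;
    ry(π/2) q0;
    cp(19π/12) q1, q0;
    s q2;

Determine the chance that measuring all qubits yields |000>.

The probability of measuring |000> is 1/2.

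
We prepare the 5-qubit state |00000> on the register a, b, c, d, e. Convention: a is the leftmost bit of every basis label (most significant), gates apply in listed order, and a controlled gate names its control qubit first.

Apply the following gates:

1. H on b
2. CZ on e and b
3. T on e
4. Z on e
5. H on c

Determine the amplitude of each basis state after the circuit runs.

The resulting statevector has amplitude 1/2 on |00000>, 1/2 on |00100>, 1/2 on |01000>, 1/2 on |01100>, and 0 on every other basis state.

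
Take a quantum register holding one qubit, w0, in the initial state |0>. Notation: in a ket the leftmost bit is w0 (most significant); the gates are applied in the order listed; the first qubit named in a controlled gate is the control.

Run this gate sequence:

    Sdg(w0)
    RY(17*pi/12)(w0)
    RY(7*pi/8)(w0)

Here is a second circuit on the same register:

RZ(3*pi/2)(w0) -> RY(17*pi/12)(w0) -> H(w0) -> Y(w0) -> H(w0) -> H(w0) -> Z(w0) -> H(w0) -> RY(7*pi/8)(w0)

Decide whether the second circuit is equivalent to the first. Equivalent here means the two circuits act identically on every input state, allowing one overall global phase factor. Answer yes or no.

No, they are not equivalent — no single phase factor reconciles the two unitaries.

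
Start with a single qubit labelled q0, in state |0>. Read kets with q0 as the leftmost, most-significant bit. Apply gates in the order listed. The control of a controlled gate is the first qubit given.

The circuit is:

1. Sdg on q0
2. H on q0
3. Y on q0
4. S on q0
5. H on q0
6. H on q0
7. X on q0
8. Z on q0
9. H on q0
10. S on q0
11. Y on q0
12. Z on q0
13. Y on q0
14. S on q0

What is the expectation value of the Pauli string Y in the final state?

The expectation value of Y is 1.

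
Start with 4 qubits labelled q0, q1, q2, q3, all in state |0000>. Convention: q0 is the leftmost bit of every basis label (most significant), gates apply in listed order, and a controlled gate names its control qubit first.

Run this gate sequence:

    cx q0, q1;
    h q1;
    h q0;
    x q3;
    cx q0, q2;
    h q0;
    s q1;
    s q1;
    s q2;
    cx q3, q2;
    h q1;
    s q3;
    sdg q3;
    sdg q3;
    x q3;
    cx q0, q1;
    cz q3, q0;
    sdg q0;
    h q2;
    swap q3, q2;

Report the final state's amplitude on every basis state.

After the circuit, the state carries amplitude sqrt(2)*(1 - I)/4 on |0100>, sqrt(2)*(1 + I)/4 on |0101>, sqrt(2)*(-1 + I)/4 on |1000>, sqrt(2)*(1 + I)/4 on |1001>, and 0 on every other basis state.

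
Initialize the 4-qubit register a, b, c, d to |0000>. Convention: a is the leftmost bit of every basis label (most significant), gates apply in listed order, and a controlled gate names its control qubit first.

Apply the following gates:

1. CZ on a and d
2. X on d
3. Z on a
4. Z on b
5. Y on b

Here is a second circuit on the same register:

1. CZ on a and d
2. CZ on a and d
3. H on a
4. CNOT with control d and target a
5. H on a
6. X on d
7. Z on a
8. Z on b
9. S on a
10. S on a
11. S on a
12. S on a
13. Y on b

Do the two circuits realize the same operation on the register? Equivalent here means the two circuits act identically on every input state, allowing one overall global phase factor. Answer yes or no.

Yes: on every input state the two circuits agree up to one overall phase factor.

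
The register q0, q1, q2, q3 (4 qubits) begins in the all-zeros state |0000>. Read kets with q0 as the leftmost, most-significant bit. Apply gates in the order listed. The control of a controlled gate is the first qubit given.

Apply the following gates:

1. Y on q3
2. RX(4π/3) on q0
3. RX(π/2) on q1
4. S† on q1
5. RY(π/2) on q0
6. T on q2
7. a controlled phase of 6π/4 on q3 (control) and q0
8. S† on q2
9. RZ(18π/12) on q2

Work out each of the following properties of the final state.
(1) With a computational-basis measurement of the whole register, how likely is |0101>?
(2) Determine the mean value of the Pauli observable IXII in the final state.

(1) Outcome |0101> occurs with probability 1/4.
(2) The observable IXII averages to -1.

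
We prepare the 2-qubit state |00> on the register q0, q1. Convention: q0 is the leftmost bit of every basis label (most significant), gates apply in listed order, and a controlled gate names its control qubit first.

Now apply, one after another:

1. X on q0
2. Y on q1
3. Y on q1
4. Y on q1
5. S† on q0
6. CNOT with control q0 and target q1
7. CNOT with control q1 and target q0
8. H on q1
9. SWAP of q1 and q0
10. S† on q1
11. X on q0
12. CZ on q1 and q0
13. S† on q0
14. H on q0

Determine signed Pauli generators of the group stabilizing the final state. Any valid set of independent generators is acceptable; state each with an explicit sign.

The stabilizer group can be generated by -YI, -IZ, among other valid generating sets.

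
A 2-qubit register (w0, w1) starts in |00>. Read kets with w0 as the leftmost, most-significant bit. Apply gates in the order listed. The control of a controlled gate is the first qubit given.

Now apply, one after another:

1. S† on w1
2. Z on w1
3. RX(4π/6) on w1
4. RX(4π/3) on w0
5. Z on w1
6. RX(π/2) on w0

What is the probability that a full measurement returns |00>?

Outcome |00> occurs with probability sqrt(3)/16 + 1/8.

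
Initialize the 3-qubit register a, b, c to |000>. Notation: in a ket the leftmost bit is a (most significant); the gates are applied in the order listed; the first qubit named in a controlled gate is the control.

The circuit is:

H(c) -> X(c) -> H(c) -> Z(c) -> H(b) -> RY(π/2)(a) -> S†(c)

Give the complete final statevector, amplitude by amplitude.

The resulting statevector has amplitude 1/2 on |000>, 0 on |001>, 1/2 on |010>, 0 on |011>, 1/2 on |100>, 0 on |101>, 1/2 on |110>, 0 on |111>. Key observation: steps 1-4 multiply out to the identity, so the circuit reduces to the remaining gates.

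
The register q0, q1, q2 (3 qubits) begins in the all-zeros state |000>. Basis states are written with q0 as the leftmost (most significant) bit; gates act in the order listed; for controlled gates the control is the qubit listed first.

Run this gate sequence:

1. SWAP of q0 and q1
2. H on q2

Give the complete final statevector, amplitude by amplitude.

The resulting statevector has amplitude sqrt(2)/2 on |000>, sqrt(2)/2 on |001>, and 0 on every other basis state.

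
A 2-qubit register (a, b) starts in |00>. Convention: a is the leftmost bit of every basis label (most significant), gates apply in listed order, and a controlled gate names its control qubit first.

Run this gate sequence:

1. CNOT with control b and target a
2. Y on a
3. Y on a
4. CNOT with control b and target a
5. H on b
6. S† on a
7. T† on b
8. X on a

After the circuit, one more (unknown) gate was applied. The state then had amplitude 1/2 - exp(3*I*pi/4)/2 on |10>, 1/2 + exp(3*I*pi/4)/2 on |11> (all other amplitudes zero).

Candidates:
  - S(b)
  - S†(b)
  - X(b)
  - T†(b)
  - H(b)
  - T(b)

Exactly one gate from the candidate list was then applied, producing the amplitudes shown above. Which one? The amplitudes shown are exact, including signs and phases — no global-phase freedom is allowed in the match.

It was H(b) that produced the state shown. Key observation: the block from step 1 through step 4 cancels to the identity and can be dropped.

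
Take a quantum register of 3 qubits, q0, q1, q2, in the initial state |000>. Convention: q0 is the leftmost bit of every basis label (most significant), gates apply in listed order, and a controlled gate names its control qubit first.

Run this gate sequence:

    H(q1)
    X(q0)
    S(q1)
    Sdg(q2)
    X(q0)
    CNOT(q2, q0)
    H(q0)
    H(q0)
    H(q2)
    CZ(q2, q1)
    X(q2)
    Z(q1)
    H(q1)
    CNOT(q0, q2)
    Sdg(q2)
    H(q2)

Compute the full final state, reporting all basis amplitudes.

The resulting statevector has amplitude 1/2 + I/2 on |001>, 1/2 - I/2 on |010>, and 0 on every other basis state.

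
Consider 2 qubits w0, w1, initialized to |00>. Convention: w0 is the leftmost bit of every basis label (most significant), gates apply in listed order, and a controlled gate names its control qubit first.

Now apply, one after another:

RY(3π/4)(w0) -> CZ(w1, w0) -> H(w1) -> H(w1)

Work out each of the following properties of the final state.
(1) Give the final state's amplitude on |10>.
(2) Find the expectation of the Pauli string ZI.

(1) The amplitude on |10> is sqrt(sqrt(2) + 2)/2.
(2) The expectation value of ZI is -sqrt(2)/2.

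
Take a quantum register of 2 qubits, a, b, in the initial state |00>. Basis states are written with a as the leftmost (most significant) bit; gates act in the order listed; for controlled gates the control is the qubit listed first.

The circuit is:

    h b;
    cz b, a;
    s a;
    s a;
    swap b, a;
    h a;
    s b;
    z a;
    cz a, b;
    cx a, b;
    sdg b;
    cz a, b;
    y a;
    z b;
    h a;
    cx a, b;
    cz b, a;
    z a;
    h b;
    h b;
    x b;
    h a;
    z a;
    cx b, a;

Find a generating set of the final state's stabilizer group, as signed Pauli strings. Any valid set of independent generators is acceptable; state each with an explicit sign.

One valid set of independent stabilizer generators is +XZ, +ZX (any independent generating set of the same group is equally correct).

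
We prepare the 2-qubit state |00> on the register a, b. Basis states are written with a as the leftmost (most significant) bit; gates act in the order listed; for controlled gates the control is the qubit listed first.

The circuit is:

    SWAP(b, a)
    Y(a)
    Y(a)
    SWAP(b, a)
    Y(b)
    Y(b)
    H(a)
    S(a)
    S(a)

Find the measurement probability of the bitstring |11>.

The probability of measuring |11> is 0. Key observation: gates 1-4 undo each other exactly, leaving only the rest of the circuit to track.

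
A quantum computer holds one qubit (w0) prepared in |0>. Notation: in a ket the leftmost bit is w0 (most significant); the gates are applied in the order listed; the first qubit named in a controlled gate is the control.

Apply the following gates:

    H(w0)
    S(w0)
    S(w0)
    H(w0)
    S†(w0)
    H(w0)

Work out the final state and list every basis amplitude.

The resulting statevector has amplitude -sqrt(2)*I/2 on |0>, sqrt(2)*I/2 on |1>.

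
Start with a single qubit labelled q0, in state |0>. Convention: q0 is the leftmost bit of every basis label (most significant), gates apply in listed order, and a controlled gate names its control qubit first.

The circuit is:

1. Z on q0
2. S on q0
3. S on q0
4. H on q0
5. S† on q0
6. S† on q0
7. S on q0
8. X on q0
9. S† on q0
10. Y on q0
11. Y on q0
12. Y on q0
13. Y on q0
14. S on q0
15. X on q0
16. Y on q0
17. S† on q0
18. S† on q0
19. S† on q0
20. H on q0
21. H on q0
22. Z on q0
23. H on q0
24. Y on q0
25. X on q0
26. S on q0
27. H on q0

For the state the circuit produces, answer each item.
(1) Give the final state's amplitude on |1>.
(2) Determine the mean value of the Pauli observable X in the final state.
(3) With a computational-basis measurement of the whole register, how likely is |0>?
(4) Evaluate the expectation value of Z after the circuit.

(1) The amplitude on |1> is sqrt(2)/2.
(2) In the final state, X has expectation -1.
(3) Outcome |0> occurs with probability 1/2.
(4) In the final state, Z has expectation 0.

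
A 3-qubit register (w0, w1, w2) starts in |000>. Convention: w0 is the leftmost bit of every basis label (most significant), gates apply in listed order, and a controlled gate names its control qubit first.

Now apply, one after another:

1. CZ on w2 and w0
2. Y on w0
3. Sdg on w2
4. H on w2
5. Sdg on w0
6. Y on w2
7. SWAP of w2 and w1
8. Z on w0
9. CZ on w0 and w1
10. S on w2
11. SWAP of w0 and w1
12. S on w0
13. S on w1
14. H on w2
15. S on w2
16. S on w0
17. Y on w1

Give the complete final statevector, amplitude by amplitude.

The final amplitudes are I/2 on |000>, -1/2 on |001>, 0 on |010>, 0 on |011>, -I/2 on |100>, 1/2 on |101>, 0 on |110>, 0 on |111>.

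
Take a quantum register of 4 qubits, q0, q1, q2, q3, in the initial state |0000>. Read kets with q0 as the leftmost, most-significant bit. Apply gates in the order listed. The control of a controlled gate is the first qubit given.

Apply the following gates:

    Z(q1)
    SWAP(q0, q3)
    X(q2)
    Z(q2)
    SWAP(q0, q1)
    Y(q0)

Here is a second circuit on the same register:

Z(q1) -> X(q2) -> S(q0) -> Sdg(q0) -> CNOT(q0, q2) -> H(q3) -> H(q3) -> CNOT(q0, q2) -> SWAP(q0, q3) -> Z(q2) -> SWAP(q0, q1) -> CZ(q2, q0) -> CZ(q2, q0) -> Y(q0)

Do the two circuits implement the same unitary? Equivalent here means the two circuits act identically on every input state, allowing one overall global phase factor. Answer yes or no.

Yes — the two circuits implement the same unitary up to a global phase.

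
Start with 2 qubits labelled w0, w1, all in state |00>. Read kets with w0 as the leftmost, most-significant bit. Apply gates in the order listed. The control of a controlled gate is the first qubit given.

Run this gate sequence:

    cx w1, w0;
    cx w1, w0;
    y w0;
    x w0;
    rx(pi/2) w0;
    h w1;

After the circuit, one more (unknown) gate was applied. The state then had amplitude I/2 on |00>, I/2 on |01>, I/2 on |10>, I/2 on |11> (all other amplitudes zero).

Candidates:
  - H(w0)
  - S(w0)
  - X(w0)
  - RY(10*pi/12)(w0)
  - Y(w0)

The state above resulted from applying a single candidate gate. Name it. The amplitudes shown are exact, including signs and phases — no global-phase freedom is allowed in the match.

It was S(w0) that produced the state shown. Key observation: gates 1-2 undo each other exactly, leaving only the rest of the circuit to track.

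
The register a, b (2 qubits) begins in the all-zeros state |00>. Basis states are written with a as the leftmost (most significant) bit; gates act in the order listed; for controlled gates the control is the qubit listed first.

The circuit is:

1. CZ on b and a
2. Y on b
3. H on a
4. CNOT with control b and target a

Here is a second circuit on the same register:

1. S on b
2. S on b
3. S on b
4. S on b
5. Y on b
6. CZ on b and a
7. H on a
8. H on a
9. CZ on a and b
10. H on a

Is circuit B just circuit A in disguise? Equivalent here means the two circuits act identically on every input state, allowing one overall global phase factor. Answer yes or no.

No, they are not equivalent — no single phase factor reconciles the two unitaries.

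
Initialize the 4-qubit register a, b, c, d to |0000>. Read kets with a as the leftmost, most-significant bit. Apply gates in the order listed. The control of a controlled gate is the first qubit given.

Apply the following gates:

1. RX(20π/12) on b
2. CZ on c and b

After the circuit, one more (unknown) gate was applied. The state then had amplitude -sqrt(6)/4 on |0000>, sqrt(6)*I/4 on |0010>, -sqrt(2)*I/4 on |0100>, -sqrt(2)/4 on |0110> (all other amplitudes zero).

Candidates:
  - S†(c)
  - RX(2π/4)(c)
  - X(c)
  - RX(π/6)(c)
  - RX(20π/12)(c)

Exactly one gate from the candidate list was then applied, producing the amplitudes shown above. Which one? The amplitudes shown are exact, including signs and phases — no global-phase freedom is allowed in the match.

It was RX(2π/4)(c) that produced the state shown.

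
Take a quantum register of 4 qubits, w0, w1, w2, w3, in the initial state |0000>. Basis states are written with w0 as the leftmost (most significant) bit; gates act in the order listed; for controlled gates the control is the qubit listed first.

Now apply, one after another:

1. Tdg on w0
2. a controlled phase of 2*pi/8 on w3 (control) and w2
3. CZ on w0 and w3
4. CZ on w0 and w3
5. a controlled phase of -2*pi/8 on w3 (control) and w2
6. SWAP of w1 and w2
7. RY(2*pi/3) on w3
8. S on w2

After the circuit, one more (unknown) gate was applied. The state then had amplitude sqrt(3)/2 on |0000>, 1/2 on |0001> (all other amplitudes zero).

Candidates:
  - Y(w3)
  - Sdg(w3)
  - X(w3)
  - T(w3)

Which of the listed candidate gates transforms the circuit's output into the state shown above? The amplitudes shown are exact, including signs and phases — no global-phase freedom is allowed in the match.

The unique candidate consistent with the amplitudes is X(w3). Key observation: gates 2-5 undo each other exactly, leaving only the rest of the circuit to track.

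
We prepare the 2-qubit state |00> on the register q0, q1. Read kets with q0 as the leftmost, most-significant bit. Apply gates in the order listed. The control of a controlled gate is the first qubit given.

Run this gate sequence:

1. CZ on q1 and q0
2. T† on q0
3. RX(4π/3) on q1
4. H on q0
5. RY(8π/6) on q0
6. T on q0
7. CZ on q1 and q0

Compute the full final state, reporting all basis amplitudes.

After the circuit, the state carries amplitude sqrt(2)/8 + sqrt(6)/8 on |00>, I*(sqrt(6) + 3*sqrt(2))/8 on |01>, (-sqrt(6) + sqrt(2))*exp(I*pi/4)/8 on |10>, (-sqrt(6) + 3*sqrt(2))*exp(3*I*pi/4)/8 on |11>.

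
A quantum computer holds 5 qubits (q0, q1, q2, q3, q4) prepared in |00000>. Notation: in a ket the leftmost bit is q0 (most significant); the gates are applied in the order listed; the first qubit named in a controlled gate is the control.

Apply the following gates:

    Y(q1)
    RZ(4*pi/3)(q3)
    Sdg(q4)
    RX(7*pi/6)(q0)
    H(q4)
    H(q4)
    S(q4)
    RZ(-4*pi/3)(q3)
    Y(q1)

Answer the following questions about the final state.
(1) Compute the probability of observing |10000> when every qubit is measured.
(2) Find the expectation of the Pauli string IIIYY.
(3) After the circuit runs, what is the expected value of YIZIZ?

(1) A full measurement returns |10000> with probability sqrt(3)/4 + 1/2.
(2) The observable IIIYY averages to 0.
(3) In the final state, YIZIZ has expectation 1/2.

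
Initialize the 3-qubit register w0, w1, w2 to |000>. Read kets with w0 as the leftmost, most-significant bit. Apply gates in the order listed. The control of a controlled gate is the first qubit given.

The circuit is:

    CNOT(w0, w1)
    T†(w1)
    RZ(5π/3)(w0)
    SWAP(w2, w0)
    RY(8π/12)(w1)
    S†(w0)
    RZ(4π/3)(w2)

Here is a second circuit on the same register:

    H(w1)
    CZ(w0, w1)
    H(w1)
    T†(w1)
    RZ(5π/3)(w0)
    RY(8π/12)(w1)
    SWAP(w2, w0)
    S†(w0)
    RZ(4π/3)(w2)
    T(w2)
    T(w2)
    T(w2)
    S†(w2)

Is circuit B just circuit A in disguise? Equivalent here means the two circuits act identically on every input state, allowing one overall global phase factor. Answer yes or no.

No: there is an input state on which the two circuits produce genuinely different outputs (not merely differing by a phase).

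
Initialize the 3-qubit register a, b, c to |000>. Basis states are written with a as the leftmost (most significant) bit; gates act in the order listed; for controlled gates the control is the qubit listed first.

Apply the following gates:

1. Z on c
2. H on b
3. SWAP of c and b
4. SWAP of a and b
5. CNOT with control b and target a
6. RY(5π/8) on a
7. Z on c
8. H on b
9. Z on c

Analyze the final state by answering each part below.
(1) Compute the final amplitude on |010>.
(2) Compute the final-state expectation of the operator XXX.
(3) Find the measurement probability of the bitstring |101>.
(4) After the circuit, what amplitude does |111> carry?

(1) |010> carries amplitude cos(5*pi/16)/2 in the final state.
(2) In the final state, XXX has expectation sqrt(sqrt(2) + 2)/2.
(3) Outcome |101> occurs with probability sqrt(2 - sqrt(2))/16 + 1/8.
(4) |111> carries amplitude sin(5*pi/16)/2 in the final state.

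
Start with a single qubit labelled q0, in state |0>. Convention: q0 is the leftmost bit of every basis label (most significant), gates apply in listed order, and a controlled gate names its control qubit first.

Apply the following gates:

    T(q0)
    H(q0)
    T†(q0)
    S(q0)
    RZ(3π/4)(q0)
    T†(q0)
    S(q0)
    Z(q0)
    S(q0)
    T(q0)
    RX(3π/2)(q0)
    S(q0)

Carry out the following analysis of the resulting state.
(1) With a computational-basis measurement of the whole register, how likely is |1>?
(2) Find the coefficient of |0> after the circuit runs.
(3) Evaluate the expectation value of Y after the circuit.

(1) Outcome |1> occurs with probability 1/2.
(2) The amplitude on |0> is (1 - I)*exp(5*I*pi/8)/2.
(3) The expectation value of Y is -1.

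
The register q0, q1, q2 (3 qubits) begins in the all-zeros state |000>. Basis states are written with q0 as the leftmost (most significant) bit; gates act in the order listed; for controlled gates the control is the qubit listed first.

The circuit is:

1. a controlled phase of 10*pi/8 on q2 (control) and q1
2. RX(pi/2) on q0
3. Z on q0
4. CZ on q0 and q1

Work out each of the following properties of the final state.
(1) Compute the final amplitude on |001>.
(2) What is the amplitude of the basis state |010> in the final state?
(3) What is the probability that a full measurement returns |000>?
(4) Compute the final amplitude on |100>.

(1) The final state's coefficient on |001> equals 0.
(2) The final state's coefficient on |010> equals 0.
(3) The probability of measuring |000> is 1/2.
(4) |100> carries amplitude sqrt(2)*I/2 in the final state.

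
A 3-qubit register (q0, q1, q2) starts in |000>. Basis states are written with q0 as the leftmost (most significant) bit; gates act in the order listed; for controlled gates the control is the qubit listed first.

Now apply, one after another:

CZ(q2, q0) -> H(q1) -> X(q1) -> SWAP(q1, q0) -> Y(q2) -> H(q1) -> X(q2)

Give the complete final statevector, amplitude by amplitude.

After the circuit, the state carries amplitude I/2 on |000>, 0 on |001>, I/2 on |010>, 0 on |011>, I/2 on |100>, 0 on |101>, I/2 on |110>, 0 on |111>.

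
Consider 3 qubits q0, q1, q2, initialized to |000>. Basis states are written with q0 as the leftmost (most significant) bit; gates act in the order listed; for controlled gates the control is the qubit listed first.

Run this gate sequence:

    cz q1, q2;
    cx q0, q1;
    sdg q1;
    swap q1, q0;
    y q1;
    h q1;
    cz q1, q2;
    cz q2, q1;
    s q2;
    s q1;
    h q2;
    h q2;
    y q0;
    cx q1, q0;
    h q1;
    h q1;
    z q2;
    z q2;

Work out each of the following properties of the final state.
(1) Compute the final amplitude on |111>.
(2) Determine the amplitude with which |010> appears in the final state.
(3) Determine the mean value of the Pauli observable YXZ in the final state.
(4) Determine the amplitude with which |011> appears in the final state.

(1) |111> carries amplitude 0 in the final state. Key observation: steps 15-16 multiply out to the identity, so the circuit reduces to the remaining gates.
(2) The amplitude on |010> is sqrt(2)*I/2.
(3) The observable YXZ averages to 1.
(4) |011> carries amplitude 0 in the final state.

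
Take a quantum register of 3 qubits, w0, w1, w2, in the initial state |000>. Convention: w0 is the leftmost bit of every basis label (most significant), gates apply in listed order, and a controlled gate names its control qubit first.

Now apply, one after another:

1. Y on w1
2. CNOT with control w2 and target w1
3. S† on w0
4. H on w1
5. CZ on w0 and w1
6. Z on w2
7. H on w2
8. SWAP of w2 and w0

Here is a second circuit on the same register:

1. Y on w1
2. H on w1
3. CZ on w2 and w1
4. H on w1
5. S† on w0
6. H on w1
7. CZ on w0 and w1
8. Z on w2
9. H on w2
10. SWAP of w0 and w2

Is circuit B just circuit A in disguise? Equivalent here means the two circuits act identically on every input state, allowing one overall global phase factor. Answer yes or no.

Yes: on every input state the two circuits agree up to one overall phase factor.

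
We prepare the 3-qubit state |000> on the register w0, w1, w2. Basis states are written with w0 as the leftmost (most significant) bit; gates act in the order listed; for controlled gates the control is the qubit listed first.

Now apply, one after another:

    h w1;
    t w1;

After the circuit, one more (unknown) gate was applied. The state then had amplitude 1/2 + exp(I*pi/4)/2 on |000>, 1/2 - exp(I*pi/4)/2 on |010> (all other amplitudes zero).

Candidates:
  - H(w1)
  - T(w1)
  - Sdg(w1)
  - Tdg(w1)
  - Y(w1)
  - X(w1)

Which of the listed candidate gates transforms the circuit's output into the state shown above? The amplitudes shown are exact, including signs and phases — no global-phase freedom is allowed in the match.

It was H(w1) that produced the state shown.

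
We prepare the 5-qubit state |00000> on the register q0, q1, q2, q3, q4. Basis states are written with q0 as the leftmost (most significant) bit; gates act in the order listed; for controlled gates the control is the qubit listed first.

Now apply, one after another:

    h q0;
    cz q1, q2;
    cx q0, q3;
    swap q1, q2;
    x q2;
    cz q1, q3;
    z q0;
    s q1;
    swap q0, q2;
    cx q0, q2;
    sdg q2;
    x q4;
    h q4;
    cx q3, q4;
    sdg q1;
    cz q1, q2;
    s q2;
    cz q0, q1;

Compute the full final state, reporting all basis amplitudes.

The resulting statevector has amplitude 1/2 on |10010>, -1/2 on |10011>, 1/2 on |10100>, -1/2 on |10101>, and 0 on every other basis state.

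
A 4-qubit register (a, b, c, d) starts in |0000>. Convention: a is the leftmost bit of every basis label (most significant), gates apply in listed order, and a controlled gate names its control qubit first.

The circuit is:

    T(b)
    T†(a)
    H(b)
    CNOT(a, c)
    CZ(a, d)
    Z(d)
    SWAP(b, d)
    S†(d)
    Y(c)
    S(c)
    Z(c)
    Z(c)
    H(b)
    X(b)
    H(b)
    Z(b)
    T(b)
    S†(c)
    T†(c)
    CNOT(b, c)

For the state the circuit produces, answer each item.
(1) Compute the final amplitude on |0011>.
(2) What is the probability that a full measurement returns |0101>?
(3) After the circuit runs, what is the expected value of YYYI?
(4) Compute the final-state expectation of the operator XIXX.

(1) The amplitude on |0011> is -sqrt(2)*exp(3*I*pi/4)/2. Key observation: the block from step 13 through step 16 cancels to the identity and can be dropped.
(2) A full measurement returns |0101> with probability 0.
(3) The expectation value of YYYI is 0.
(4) In the final state, XIXX has expectation 0.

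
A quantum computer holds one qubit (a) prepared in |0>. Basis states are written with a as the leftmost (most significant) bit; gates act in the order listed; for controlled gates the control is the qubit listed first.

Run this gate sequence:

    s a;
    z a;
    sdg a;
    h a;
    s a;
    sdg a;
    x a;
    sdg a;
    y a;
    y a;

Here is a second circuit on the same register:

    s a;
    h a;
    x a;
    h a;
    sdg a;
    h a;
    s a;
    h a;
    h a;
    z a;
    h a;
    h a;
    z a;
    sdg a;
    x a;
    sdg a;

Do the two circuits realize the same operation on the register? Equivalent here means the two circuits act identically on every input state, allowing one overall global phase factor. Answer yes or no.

Yes: on every input state the two circuits agree up to one overall phase factor.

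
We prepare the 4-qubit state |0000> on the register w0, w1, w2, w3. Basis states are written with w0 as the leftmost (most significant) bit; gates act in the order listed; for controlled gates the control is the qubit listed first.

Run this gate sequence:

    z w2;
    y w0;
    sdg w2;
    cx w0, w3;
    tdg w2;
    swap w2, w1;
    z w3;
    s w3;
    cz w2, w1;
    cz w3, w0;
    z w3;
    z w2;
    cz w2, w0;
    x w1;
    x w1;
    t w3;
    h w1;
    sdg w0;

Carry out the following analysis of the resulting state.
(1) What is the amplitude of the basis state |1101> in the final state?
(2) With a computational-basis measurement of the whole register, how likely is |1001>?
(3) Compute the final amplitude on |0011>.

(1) |1101> carries amplitude -sqrt(2)*exp(3*I*pi/4)/2 in the final state.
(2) The probability of measuring |1001> is 1/2.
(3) The amplitude on |0011> is 0.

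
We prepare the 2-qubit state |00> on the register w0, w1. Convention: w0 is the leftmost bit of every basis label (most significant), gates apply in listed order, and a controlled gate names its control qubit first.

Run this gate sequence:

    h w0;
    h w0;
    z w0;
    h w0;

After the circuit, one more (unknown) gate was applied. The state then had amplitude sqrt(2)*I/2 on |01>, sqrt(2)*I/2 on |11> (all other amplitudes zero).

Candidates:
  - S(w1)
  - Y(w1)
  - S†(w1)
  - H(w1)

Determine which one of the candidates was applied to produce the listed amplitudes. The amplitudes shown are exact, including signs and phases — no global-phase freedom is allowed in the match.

The applied gate was Y(w1).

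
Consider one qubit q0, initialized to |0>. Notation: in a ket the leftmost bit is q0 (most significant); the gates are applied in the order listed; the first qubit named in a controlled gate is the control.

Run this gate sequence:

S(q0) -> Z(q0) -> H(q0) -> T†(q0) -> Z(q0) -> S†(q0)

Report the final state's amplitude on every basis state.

The final amplitudes are sqrt(2)/2 on |0>, sqrt(2)*exp(I*pi/4)/2 on |1>.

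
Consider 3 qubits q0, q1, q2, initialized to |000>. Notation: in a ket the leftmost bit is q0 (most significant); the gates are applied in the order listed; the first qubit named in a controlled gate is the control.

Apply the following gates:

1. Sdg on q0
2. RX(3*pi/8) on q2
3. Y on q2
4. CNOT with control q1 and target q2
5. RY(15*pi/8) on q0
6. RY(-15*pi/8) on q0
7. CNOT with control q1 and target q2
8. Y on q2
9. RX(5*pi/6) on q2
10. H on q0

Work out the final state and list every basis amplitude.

The resulting statevector has amplitude -sqrt(3)*sin(3*pi/16)*cos(pi/16)**2/4 - cos(pi/16)**2*cos(3*pi/16)/4 - sin(3*pi/16)*cos(pi/16)**2/4 - sqrt(3)*sin(pi/16)**2*sin(3*pi/16)/4 - sin(pi/16)**2*cos(3*pi/16)/4 - sin(pi/16)**2*sin(3*pi/16)/4 + sqrt(3)*sin(pi/16)**2*cos(3*pi/16)/4 + sqrt(3)*cos(pi/16)**2*cos(3*pi/16)/4 on |000>, -sqrt(3)*I*cos(pi/16)**2*cos(3*pi/16)/4 - sqrt(3)*I*sin(3*pi/16)*cos(pi/16)**2/4 - I*cos(pi/16)**2*cos(3*pi/16)/4 - sqrt(3)*I*sin(pi/16)**2*cos(3*pi/16)/4 - sqrt(3)*I*sin(pi/16)**2*sin(3*pi/16)/4 - I*sin(pi/16)**2*cos(3*pi/16)/4 + I*sin(pi/16)**2*sin(3*pi/16)/4 + I*sin(3*pi/16)*cos(pi/16)**2/4 on |001>, 0 on |010>, 0 on |011>, -sqrt(3)*sin(3*pi/16)*cos(pi/16)**2/4 - cos(pi/16)**2*cos(3*pi/16)/4 - sin(3*pi/16)*cos(pi/16)**2/4 - sqrt(3)*sin(pi/16)**2*sin(3*pi/16)/4 - sin(pi/16)**2*cos(3*pi/16)/4 - sin(pi/16)**2*sin(3*pi/16)/4 + sqrt(3)*sin(pi/16)**2*cos(3*pi/16)/4 + sqrt(3)*cos(pi/16)**2*cos(3*pi/16)/4 on |100>, -sqrt(3)*I*cos(pi/16)**2*cos(3*pi/16)/4 - sqrt(3)*I*sin(3*pi/16)*cos(pi/16)**2/4 - I*cos(pi/16)**2*cos(3*pi/16)/4 - sqrt(3)*I*sin(pi/16)**2*cos(3*pi/16)/4 - sqrt(3)*I*sin(pi/16)**2*sin(3*pi/16)/4 - I*sin(pi/16)**2*cos(3*pi/16)/4 + I*sin(pi/16)**2*sin(3*pi/16)/4 + I*sin(3*pi/16)*cos(pi/16)**2/4 on |101>, 0 on |110>, 0 on |111>. Key observation: the block from step 3 through step 8 cancels to the identity and can be dropped.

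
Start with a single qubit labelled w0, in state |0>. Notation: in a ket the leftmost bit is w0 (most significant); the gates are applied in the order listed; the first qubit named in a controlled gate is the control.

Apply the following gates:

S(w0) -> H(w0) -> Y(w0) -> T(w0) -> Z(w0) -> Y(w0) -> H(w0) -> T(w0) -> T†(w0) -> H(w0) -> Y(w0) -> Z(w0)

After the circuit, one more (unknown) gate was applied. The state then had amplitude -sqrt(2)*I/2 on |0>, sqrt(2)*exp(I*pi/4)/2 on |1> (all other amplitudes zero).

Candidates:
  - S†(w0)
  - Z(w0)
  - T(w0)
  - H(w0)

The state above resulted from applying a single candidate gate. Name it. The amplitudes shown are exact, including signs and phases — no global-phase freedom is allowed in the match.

It was S†(w0) that produced the state shown. Key observation: gates 5-12 undo each other exactly, leaving only the rest of the circuit to track.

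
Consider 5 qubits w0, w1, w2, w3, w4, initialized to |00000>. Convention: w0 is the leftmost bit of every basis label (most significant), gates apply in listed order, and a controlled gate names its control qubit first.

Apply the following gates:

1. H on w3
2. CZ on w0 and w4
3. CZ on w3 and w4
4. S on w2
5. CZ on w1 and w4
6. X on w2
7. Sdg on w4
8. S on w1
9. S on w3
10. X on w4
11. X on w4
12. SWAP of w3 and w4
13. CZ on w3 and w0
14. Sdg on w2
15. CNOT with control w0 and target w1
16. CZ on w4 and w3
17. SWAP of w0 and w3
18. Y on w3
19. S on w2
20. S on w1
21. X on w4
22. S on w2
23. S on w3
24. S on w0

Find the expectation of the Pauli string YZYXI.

The expectation value of YZYXI is 0.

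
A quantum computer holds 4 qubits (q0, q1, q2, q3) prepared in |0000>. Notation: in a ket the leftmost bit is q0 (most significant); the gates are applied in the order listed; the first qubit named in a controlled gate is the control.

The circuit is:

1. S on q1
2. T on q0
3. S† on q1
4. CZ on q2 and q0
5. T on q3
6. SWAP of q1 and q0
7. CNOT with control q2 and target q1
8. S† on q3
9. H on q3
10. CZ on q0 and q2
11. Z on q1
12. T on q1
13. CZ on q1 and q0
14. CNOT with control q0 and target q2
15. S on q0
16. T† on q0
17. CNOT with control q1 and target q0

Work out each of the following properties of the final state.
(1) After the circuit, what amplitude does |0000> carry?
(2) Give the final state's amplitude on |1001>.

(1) The amplitude on |0000> is sqrt(2)/2.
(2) |1001> carries amplitude 0 in the final state.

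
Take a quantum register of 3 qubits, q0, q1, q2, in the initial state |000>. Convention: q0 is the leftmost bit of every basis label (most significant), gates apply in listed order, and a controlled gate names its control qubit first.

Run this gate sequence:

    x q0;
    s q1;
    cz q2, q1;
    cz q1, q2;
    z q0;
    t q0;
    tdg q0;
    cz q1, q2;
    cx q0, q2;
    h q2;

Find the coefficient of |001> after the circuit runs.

The amplitude on |001> is 0.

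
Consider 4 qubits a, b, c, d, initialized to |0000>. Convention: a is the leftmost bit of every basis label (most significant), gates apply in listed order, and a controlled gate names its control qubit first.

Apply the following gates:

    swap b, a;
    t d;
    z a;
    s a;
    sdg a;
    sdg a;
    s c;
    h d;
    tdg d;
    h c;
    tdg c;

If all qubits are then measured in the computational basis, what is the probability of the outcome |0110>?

Outcome |0110> occurs with probability 0.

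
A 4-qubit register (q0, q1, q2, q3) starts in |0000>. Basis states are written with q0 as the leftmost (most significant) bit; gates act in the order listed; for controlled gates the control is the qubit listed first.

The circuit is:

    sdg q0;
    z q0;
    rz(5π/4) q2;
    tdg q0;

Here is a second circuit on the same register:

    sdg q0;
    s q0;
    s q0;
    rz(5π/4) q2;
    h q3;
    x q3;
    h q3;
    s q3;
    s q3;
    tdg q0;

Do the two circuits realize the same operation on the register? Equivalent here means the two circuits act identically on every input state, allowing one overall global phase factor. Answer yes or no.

Yes: on every input state the two circuits agree up to one overall phase factor.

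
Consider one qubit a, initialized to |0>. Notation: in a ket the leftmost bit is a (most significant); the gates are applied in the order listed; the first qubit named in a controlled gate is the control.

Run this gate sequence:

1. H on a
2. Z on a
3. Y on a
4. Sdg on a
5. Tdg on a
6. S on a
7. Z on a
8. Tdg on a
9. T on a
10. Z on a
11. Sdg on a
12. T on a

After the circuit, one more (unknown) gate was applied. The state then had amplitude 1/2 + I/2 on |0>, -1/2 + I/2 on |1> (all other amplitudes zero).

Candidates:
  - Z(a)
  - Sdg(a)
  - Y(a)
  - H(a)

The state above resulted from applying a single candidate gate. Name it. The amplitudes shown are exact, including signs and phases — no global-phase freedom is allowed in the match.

The unique candidate consistent with the amplitudes is H(a). Key observation: steps 5-12 multiply out to the identity, so the circuit reduces to the remaining gates.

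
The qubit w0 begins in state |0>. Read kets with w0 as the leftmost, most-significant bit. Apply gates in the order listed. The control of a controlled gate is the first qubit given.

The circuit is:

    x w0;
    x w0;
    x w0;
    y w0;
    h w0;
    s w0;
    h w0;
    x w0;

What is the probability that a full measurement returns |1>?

A full measurement returns |1> with probability 1/2.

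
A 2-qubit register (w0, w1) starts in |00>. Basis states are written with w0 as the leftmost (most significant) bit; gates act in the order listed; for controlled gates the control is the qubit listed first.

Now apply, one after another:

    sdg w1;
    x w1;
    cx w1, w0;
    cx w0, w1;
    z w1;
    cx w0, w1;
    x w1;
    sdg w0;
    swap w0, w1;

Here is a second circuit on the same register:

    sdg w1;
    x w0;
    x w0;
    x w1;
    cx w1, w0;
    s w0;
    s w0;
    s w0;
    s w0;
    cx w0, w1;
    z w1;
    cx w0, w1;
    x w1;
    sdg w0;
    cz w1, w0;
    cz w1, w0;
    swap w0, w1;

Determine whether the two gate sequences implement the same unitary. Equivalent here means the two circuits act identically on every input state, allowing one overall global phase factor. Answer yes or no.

Yes, they are equivalent — the unitaries differ by at most a global phase.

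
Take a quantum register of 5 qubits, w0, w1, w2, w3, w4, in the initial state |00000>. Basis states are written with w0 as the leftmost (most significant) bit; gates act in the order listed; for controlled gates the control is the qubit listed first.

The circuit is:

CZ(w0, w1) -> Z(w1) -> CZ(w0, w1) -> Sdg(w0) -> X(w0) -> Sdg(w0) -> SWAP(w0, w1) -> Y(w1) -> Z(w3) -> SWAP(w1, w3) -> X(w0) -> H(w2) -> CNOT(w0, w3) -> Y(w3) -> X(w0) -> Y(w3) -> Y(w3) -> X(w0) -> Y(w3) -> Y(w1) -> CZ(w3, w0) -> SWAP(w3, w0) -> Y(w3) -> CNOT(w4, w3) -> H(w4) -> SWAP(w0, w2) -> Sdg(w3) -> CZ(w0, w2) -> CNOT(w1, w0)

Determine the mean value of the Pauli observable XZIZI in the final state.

The observable XZIZI averages to 1. Key observation: gates 14-19 undo each other exactly, leaving only the rest of the circuit to track.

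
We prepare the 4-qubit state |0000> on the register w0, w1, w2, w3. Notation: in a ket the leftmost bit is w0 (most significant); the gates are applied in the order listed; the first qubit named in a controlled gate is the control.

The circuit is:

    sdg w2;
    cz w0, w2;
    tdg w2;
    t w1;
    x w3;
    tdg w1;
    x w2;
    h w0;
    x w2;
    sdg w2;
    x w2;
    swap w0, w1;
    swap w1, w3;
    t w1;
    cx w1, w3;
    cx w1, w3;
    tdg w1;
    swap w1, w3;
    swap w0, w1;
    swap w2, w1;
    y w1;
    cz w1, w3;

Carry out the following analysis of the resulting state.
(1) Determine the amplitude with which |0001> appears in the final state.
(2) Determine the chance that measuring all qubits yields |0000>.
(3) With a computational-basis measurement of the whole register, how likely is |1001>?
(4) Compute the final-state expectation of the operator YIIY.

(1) |0001> carries amplitude -sqrt(2)*I/2 in the final state.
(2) Outcome |0000> occurs with probability 0.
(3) A full measurement returns |1001> with probability 1/2.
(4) In the final state, YIIY has expectation 0.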